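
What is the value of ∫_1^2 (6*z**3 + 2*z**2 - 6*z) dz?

109/6

By the power rule, an antiderivative is F(z) = 3*z**4/2 + 2*z**3/3 - 3*z**2.
Then F(2) - F(1) = (52/3) - (-5/6) = 109/6.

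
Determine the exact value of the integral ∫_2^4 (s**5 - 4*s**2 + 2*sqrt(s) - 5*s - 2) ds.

By the power rule, an antiderivative is F(s) = s**6/6 + 4*s**(3/2)/3 - 4*s**3/3 - 5*s**2/2 - 2*s.
Then F(4) - F(2) = (560) - (-14 + 8*sqrt(2)/3) = 574 - 8*sqrt(2)/3.

574 - 8*sqrt(2)/3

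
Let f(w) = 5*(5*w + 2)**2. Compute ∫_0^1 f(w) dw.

Let u = 5*w + 2, so du = 5 dw. When w = 0, u = 2; when w = 1, u = 7.
The integral becomes ∫ u**2 du from 2 to 7, with antiderivative u**3/3.
Back in w: F(w) = (5*w + 2)**3/3.
Then F(1) - F(0) = (343/3) - (8/3) = 335/3.

335/3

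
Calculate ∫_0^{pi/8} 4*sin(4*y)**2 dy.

pi/4

Use the identity sin^2(4*y) = (1 - cos(8*y))/2.
An antiderivative is F(y) = 2*y - sin(8*y)/4.
Then F(pi/8) - F(0) = (pi/4) - (0) = pi/4.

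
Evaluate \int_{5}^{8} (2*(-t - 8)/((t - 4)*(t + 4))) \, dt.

-log(48)

Factor the denominator: t**2 - 16 = (t + 4)(t - 4).
Partial fractions: 2*(-t - 8)/((t - 4)*(t + 4)) = 1/(t + 4) - 3/(t - 4).
An antiderivative is F(t) = -3*log(t - 4) + log(t + 4).
Then F(8) - F(5) = (log(3/16)) - (log(9)) = -log(48).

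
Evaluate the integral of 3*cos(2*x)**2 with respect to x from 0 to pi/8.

Use the identity cos^2(2*x) = (1 + cos(4*x))/2.
An antiderivative is F(x) = 3*x/2 + 3*sin(4*x)/8.
Then F(pi/8) - F(0) = (3/8 + 3*pi/16) - (0) = 3/8 + 3*pi/16.

3/8 + 3*pi/16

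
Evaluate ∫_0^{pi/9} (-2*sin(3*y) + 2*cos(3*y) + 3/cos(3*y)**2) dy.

An antiderivative is F(y) = 2*sin(3*y)/3 + 2*cos(3*y)/3 + tan(3*y).
Then F(pi/9) - F(0) = (1/3 + 4*sqrt(3)/3) - (2/3) = -1/3 + 4*sqrt(3)/3.

-1/3 + 4*sqrt(3)/3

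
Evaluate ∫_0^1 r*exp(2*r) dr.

1/4 + exp(2)/4

Integrate by parts once (u = r, dv = exp(2*r) dr).
An antiderivative is F(r) = (2*r - 1)*exp(2*r)/4.
Then F(1) - F(0) = (exp(2)/4) - (-1/4) = 1/4 + exp(2)/4.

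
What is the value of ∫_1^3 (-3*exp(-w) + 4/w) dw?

-3*exp(-1) + 3*exp(-3) + 4*log(3)

An antiderivative is F(w) = 4*log(w) + 3*exp(-w).
Then F(3) - F(1) = (3*exp(-3) + 4*log(3)) - (3*exp(-1)) = -3*exp(-1) + 3*exp(-3) + 4*log(3).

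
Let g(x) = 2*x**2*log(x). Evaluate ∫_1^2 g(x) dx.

-14/9 + 16*log(2)/3

Integrate by parts once (u = ln x, dv = 2*x**2 dx).
An antiderivative is F(x) = 2*x**3*(3*log(x) - 1)/9.
Then F(2) - F(1) = (-16/9 + 16*log(2)/3) - (-2/9) = -14/9 + 16*log(2)/3.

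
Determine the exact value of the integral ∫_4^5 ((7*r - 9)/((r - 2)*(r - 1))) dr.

log(27/2)

Factor the denominator: r**2 - 3*r + 2 = (r - 1)(r - 2).
Partial fractions: (7*r - 9)/((r - 2)*(r - 1)) = 2/(r - 1) + 5/(r - 2).
An antiderivative is F(r) = 5*log(r - 2) + 2*log(r - 1).
Then F(5) - F(4) = (4*log(2) + 5*log(3)) - (2*log(3) + 5*log(2)) = log(27/2).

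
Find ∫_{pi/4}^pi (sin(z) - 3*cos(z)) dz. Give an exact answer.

An antiderivative is F(z) = -3*sin(z) - cos(z).
Then F(pi) - F(pi/4) = (1) - (-2*sqrt(2)) = 1 + 2*sqrt(2).

1 + 2*sqrt(2)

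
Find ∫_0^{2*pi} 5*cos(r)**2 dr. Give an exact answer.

5*pi

Use the identity cos^2(r) = (1 + cos(2*r))/2.
An antiderivative is F(r) = 5*r/2 + 5*sin(2*r)/4.
Then F(2*pi) - F(0) = (5*pi) - (0) = 5*pi.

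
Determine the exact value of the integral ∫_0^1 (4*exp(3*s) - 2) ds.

-10/3 + 4*exp(3)/3

An antiderivative is F(s) = 4*exp(3*s)/3 - 2*s.
Then F(1) - F(0) = (-2 + 4*exp(3)/3) - (4/3) = -10/3 + 4*exp(3)/3.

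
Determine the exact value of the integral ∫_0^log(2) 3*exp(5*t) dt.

93/5

Let u = exp(t), so du = exp(t) dt. When t = 0, u = 1; when t = log(2), u = 2.
The integral becomes 3·∫ u**4 du from 1 to 2, with antiderivative 3*u**5/5.
Back in t: F(t) = 3*exp(5*t)/5.
Then F(log(2)) - F(0) = (96/5) - (3/5) = 93/5.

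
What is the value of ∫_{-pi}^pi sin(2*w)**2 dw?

Use the identity sin^2(2*w) = (1 - cos(4*w))/2.
An antiderivative is F(w) = w/2 - sin(4*w)/8.
Then F(pi) - F(-pi) = (pi/2) - (-pi/2) = pi.

pi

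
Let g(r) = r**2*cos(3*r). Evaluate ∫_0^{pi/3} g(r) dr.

-2*pi/27

Integrate by parts twice (u = r^2, dv = cos(3*r) dr).
An antiderivative is F(r) = r**2*sin(3*r)/3 + 2*r*cos(3*r)/9 - 2*sin(3*r)/27.
Then F(pi/3) - F(0) = (-2*pi/27) - (0) = -2*pi/27.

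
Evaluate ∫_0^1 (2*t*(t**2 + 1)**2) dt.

7/3

Let u = t**2 + 1, so du = 2*t dt. When t = 0, u = 1; when t = 1, u = 2.
The integral becomes ∫ u**2 du from 1 to 2, with antiderivative u**3/3.
Back in t: F(t) = (t**2 + 1)**3/3.
Then F(1) - F(0) = (8/3) - (1/3) = 7/3.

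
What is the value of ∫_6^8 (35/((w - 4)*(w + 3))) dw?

Factor the denominator: w**2 - w - 12 = (w + 3)(w - 4).
Partial fractions: 35/((w - 4)*(w + 3)) = -5/(w + 3) + 5/(w - 4).
An antiderivative is F(w) = 5*log(w - 4) - 5*log(w + 3).
Then F(8) - F(6) = (-5*log(11) + 10*log(2)) - (-10*log(3) + 5*log(2)) = -5*log(11) + 5*log(2) + 10*log(3).

-5*log(11) + 5*log(2) + 10*log(3)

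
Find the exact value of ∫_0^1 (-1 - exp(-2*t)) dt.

An antiderivative is F(t) = -t + exp(-2*t)/2.
Then F(1) - F(0) = (-1 + exp(-2)/2) - (1/2) = -3/2 + exp(-2)/2.

-3/2 + exp(-2)/2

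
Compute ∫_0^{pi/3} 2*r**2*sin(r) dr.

Integrate by parts twice (u = r^2, dv = 2*sin(r) dr).
An antiderivative is F(r) = -2*r**2*cos(r) + 4*r*sin(r) + 4*cos(r).
Then F(pi/3) - F(0) = (-pi**2/9 + 2 + 2*sqrt(3)*pi/3) - (4) = -2 - pi**2/9 + 2*sqrt(3)*pi/3.

-2 - pi**2/9 + 2*sqrt(3)*pi/3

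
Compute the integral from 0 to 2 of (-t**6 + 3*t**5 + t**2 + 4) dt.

512/21

By the power rule, an antiderivative is F(t) = -t**7/7 + t**6/2 + t**3/3 + 4*t.
Then F(2) - F(0) = (512/21) - (0) = 512/21.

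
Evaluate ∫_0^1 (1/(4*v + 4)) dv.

An antiderivative is F(v) = log(4*v + 4)/4.
Then F(1) - F(0) = (3*log(2)/4) - (log(2)/2) = log(2)/4.

log(2)/4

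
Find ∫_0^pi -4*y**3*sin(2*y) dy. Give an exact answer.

pi*(-3 + 2*pi**2)

Integrate by parts 3 times (u = y^3, dv = -4*sin(2*y) dy).
An antiderivative is F(y) = 2*y**3*cos(2*y) - 3*y**2*sin(2*y) - 3*y*cos(2*y) + 3*sin(2*y)/2.
Then F(pi) - F(0) = (pi*(-3 + 2*pi**2)) - (0) = pi*(-3 + 2*pi**2).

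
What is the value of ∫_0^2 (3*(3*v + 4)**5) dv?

165984

Let u = 3*v + 4, so du = 3 dv. When v = 0, u = 4; when v = 2, u = 10.
The integral becomes ∫ u**5 du from 4 to 10, with antiderivative u**6/6.
Back in v: F(v) = (3*v + 4)**6/6.
Then F(2) - F(0) = (500000/3) - (2048/3) = 165984.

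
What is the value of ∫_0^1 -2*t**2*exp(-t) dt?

Integrate by parts twice (u = t^2, dv = -2*exp(-t) dt).
An antiderivative is F(t) = (2*t**2 + 4*t + 4)*exp(-t).
Then F(1) - F(0) = (10*exp(-1)) - (4) = -4 + 10*exp(-1).

-4 + 10*exp(-1)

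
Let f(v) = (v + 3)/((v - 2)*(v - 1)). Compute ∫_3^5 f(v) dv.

Factor the denominator: v**2 - 3*v + 2 = (v - 1)(v - 2).
Partial fractions: (v + 3)/((v - 2)*(v - 1)) = -4/(v - 1) + 5/(v - 2).
An antiderivative is F(v) = 5*log(v - 2) - 4*log(v - 1).
Then F(5) - F(3) = (-8*log(2) + 5*log(3)) - (-log(16)) = -4*log(2) + 5*log(3).

-4*log(2) + 5*log(3)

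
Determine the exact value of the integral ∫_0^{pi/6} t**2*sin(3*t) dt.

-2/27 + pi/27

Integrate by parts twice (u = t^2, dv = sin(3*t) dt).
An antiderivative is F(t) = -t**2*cos(3*t)/3 + 2*t*sin(3*t)/9 + 2*cos(3*t)/27.
Then F(pi/6) - F(0) = (pi/27) - (2/27) = -2/27 + pi/27.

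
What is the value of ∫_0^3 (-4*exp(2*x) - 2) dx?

An antiderivative is F(x) = -2*exp(2*x) - 2*x.
Then F(3) - F(0) = (-2*exp(6) - 6) - (-2) = -2*exp(6) - 4.

-2*exp(6) - 4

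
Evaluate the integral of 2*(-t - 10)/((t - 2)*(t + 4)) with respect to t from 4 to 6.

-8*log(2) + 2*log(5)

Factor the denominator: t**2 + 2*t - 8 = (t + 4)(t - 2).
Partial fractions: 2*(-t - 10)/((t - 2)*(t + 4)) = 2/(t + 4) - 4/(t - 2).
An antiderivative is F(t) = -4*log(t - 2) + 2*log(t + 4).
Then F(6) - F(4) = (log(25/64)) - (log(4)) = -8*log(2) + 2*log(5).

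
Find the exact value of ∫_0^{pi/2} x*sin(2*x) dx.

Integrate by parts once (u = x, dv = sin(2*x) dx).
An antiderivative is F(x) = -x*cos(2*x)/2 + sin(2*x)/4.
Then F(pi/2) - F(0) = (pi/4) - (0) = pi/4.

pi/4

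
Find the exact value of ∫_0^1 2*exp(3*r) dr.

An antiderivative is F(r) = 2*exp(3*r)/3.
Then F(1) - F(0) = (2*exp(3)/3) - (2/3) = -2/3 + 2*exp(3)/3.

-2/3 + 2*exp(3)/3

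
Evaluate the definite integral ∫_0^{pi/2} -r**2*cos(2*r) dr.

pi/4

Integrate by parts twice (u = r^2, dv = -cos(2*r) dr).
An antiderivative is F(r) = -r**2*sin(2*r)/2 - r*cos(2*r)/2 + sin(2*r)/4.
Then F(pi/2) - F(0) = (pi/4) - (0) = pi/4.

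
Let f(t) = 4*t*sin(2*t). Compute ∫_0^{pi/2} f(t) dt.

Integrate by parts once (u = t, dv = 4*sin(2*t) dt).
An antiderivative is F(t) = -2*t*cos(2*t) + sin(2*t).
Then F(pi/2) - F(0) = (pi) - (0) = pi.

pi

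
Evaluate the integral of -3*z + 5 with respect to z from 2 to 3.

-5/2

By the power rule, an antiderivative is F(z) = -3*z**2/2 + 5*z.
Then F(3) - F(2) = (3/2) - (4) = -5/2.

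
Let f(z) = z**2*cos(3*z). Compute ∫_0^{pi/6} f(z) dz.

-2/27 + pi**2/108

Integrate by parts twice (u = z^2, dv = cos(3*z) dz).
An antiderivative is F(z) = z**2*sin(3*z)/3 + 2*z*cos(3*z)/9 - 2*sin(3*z)/27.
Then F(pi/6) - F(0) = (-2/27 + pi**2/108) - (0) = -2/27 + pi**2/108.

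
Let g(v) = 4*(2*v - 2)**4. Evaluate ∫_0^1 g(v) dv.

Let u = 2*v - 2, so du = 2 dv. When v = 0, u = -2; when v = 1, u = 0.
The integral becomes 2·∫ u**4 du from -2 to 0, with antiderivative 2*u**5/5.
Back in v: F(v) = 2*(2*v - 2)**5/5.
Then F(1) - F(0) = (0) - (-64/5) = 64/5.

64/5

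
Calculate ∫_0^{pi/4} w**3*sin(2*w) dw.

Integrate by parts 3 times (u = w^3, dv = sin(2*w) dw).
An antiderivative is F(w) = -w**3*cos(2*w)/2 + 3*w**2*sin(2*w)/4 + 3*w*cos(2*w)/4 - 3*sin(2*w)/8.
Then F(pi/4) - F(0) = (-3/8 + 3*pi**2/64) - (0) = -3/8 + 3*pi**2/64.

-3/8 + 3*pi**2/64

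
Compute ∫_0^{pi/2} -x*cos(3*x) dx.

Integrate by parts once (u = x, dv = -cos(3*x) dx).
An antiderivative is F(x) = -x*sin(3*x)/3 - cos(3*x)/9.
Then F(pi/2) - F(0) = (pi/6) - (-1/9) = 1/9 + pi/6.

1/9 + pi/6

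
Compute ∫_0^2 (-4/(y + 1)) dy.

-log(81)

An antiderivative is F(y) = -4*log(y + 1).
Then F(2) - F(0) = (-log(81)) - (0) = -log(81).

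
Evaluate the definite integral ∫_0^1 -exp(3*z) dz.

1/3 - exp(3)/3

An antiderivative is F(z) = -exp(3*z)/3.
Then F(1) - F(0) = (-exp(3)/3) - (-1/3) = 1/3 - exp(3)/3.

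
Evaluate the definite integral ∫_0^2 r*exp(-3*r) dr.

Integrate by parts once (u = r, dv = exp(-3*r) dr).
An antiderivative is F(r) = (-3*r - 1)*exp(-3*r)/9.
Then F(2) - F(0) = (-7*exp(-6)/9) - (-1/9) = (-7 + exp(6))*exp(-6)/9.

(-7 + exp(6))*exp(-6)/9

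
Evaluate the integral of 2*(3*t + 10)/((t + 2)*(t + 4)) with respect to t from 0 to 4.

Factor the denominator: t**2 + 6*t + 8 = (t + 4)(t + 2).
Partial fractions: 2*(3*t + 10)/((t + 2)*(t + 4)) = 2/(t + 4) + 4/(t + 2).
An antiderivative is F(t) = 4*log(t + 2) + 2*log(t + 4).
Then F(4) - F(0) = (4*log(3) + 10*log(2)) - (8*log(2)) = 2*log(2) + 4*log(3).

2*log(2) + 4*log(3)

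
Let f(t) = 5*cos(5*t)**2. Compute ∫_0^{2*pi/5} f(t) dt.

pi

Use the identity cos^2(5*t) = (1 + cos(10*t))/2.
An antiderivative is F(t) = 5*t/2 + sin(10*t)/4.
Then F(2*pi/5) - F(0) = (pi) - (0) = pi.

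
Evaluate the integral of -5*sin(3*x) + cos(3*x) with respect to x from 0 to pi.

-10/3

An antiderivative is F(x) = sin(3*x)/3 + 5*cos(3*x)/3.
Then F(pi) - F(0) = (-5/3) - (5/3) = -10/3.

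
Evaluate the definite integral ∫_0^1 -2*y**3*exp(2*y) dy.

-exp(2)/4 - 3/4

Integrate by parts 3 times (u = y^3, dv = -2*exp(2*y) dy).
An antiderivative is F(y) = (-4*y**3 + 6*y**2 - 6*y + 3)*exp(2*y)/4.
Then F(1) - F(0) = (-exp(2)/4) - (3/4) = -exp(2)/4 - 3/4.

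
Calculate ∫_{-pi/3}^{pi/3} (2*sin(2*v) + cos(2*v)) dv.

An antiderivative is F(v) = sin(2*v)/2 - cos(2*v).
Then F(pi/3) - F(-pi/3) = (sqrt(3)/4 + 1/2) - (1/2 - sqrt(3)/4) = sqrt(3)/2.

sqrt(3)/2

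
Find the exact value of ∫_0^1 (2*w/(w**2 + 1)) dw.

Let u = w**2 + 1, so du = 2*w dw. When w = 0, u = 1; when w = 1, u = 2.
The integral becomes ∫ 1/u du from 1 to 2, with antiderivative log(u).
Back in w: F(w) = log(w**2 + 1).
Then F(1) - F(0) = (log(2)) - (0) = log(2).

log(2)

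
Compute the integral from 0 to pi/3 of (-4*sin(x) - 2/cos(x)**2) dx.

-2*sqrt(3) - 2

An antiderivative is F(x) = 4*cos(x) - 2*tan(x).
Then F(pi/3) - F(0) = (2 - 2*sqrt(3)) - (4) = -2*sqrt(3) - 2.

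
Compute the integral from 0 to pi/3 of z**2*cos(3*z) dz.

-2*pi/27

Integrate by parts twice (u = z^2, dv = cos(3*z) dz).
An antiderivative is F(z) = z**2*sin(3*z)/3 + 2*z*cos(3*z)/9 - 2*sin(3*z)/27.
Then F(pi/3) - F(0) = (-2*pi/27) - (0) = -2*pi/27.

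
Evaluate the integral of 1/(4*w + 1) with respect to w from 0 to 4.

An antiderivative is F(w) = log(4*w + 1)/4.
Then F(4) - F(0) = (log(17)/4) - (0) = log(17)/4.

log(17)/4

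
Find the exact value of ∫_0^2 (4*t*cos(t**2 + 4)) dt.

-2*sin(4) + 2*sin(8)

Let u = t**2 + 4, so du = 2*t dt. When t = 0, u = 4; when t = 2, u = 8.
The integral becomes 2·∫ cos(u) du from 4 to 8, with antiderivative 2*sin(u).
Back in t: F(t) = 2*sin(t**2 + 4).
Then F(2) - F(0) = (2*sin(8)) - (2*sin(4)) = -2*sin(4) + 2*sin(8).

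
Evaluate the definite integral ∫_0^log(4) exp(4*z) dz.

Let u = exp(z), so du = exp(z) dz. When z = 0, u = 1; when z = log(4), u = 4.
The integral becomes ∫ u**3 du from 1 to 4, with antiderivative u**4/4.
Back in z: F(z) = exp(4*z)/4.
Then F(log(4)) - F(0) = (64) - (1/4) = 255/4.

255/4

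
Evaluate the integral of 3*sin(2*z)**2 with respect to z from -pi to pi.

Use the identity sin^2(2*z) = (1 - cos(4*z))/2.
An antiderivative is F(z) = 3*z/2 - 3*sin(4*z)/8.
Then F(pi) - F(-pi) = (3*pi/2) - (-3*pi/2) = 3*pi.

3*pi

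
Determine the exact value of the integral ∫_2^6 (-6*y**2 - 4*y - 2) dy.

-488

By the power rule, an antiderivative is F(y) = -2*y**3 - 2*y**2 - 2*y.
Then F(6) - F(2) = (-516) - (-28) = -488.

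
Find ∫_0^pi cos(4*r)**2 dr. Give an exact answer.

Use the identity cos^2(4*r) = (1 + cos(8*r))/2.
An antiderivative is F(r) = r/2 + sin(8*r)/16.
Then F(pi) - F(0) = (pi/2) - (0) = pi/2.

pi/2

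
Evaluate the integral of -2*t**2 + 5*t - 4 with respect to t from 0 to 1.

By the power rule, an antiderivative is F(t) = -2*t**3/3 + 5*t**2/2 - 4*t.
Then F(1) - F(0) = (-13/6) - (0) = -13/6.

-13/6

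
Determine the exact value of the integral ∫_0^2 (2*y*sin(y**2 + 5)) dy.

Let u = y**2 + 5, so du = 2*y dy. When y = 0, u = 5; when y = 2, u = 9.
The integral becomes ∫ sin(u) du from 5 to 9, with antiderivative -cos(u).
Back in y: F(y) = -cos(y**2 + 5).
Then F(2) - F(0) = (-cos(9)) - (-cos(5)) = cos(5) - cos(9).

cos(5) - cos(9)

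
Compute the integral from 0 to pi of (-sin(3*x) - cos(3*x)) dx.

An antiderivative is F(x) = -sin(3*x)/3 + cos(3*x)/3.
Then F(pi) - F(0) = (-1/3) - (1/3) = -2/3.

-2/3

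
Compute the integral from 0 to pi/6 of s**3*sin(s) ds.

Integrate by parts 3 times (u = s^3, dv = sin(s) ds).
An antiderivative is F(s) = -s**3*cos(s) + 3*s**2*sin(s) + 6*s*cos(s) - 6*sin(s).
Then F(pi/6) - F(0) = (-3 - sqrt(3)*pi**3/432 + pi**2/24 + sqrt(3)*pi/2) - (0) = -3 - sqrt(3)*pi**3/432 + pi**2/24 + sqrt(3)*pi/2.

-3 - sqrt(3)*pi**3/432 + pi**2/24 + sqrt(3)*pi/2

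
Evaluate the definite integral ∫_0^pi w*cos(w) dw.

Integrate by parts once (u = w, dv = cos(w) dw).
An antiderivative is F(w) = w*sin(w) + cos(w).
Then F(pi) - F(0) = (-1) - (1) = -2.

-2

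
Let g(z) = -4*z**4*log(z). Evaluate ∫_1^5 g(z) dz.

Integrate by parts once (u = ln z, dv = -4*z**4 dz).
An antiderivative is F(z) = -4*z**5*(5*log(z) - 1)/25.
Then F(5) - F(1) = (500 - 2500*log(5)) - (4/25) = 12496/25 - 2500*log(5).

12496/25 - 2500*log(5)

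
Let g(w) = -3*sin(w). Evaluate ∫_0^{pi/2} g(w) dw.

An antiderivative is F(w) = 3*cos(w).
Then F(pi/2) - F(0) = (0) - (3) = -3.

-3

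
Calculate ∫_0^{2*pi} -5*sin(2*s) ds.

0

An antiderivative is F(s) = 5*cos(2*s)/2.
Then F(2*pi) - F(0) = (5/2) - (5/2) = 0.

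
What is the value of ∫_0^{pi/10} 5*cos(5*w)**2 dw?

Use the identity cos^2(5*w) = (1 + cos(10*w))/2.
An antiderivative is F(w) = 5*w/2 + sin(10*w)/4.
Then F(pi/10) - F(0) = (pi/4) - (0) = pi/4.

pi/4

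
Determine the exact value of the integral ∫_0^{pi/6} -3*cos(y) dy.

An antiderivative is F(y) = -3*sin(y).
Then F(pi/6) - F(0) = (-3/2) - (0) = -3/2.

-3/2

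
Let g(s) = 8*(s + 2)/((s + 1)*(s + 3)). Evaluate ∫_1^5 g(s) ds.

4*log(2) + 4*log(3)

Factor the denominator: s**2 + 4*s + 3 = (s + 3)(s + 1).
Partial fractions: 8*(s + 2)/((s + 1)*(s + 3)) = 4/(s + 3) + 4/(s + 1).
An antiderivative is F(s) = 4*log(s + 1) + 4*log(s + 3).
Then F(5) - F(1) = (4*log(3) + 16*log(2)) - (12*log(2)) = 4*log(2) + 4*log(3).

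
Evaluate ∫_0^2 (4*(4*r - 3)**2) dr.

152/3

Let u = 4*r - 3, so du = 4 dr. When r = 0, u = -3; when r = 2, u = 5.
The integral becomes ∫ u**2 du from -3 to 5, with antiderivative u**3/3.
Back in r: F(r) = (4*r - 3)**3/3.
Then F(2) - F(0) = (125/3) - (-9) = 152/3.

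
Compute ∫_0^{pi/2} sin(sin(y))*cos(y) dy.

Let u = sin(y), so du = cos(y) dy. When y = 0, u = 0; when y = pi/2, u = 1.
The integral becomes ∫ sin(u) du from 0 to 1, with antiderivative -cos(u).
Back in y: F(y) = -cos(sin(y)).
Then F(pi/2) - F(0) = (-cos(1)) - (-1) = 1 - cos(1).

1 - cos(1)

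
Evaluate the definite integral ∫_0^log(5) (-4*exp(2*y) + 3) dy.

An antiderivative is F(y) = -2*exp(2*y) + 3*y.
Then F(log(5)) - F(0) = (-50 + 3*log(5)) - (-2) = -48 + 3*log(5).

-48 + 3*log(5)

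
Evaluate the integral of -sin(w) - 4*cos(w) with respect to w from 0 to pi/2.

-5

An antiderivative is F(w) = -4*sin(w) + cos(w).
Then F(pi/2) - F(0) = (-4) - (1) = -5.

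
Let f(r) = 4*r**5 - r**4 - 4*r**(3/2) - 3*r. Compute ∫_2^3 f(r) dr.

By the power rule, an antiderivative is F(r) = 2*r**6/3 - 8*r**(5/2)/5 - r**5/5 - 3*r**2/2.
Then F(3) - F(2) = (4239/10 - 72*sqrt(3)/5) - (454/15 - 32*sqrt(2)/5) = -72*sqrt(3)/5 + 32*sqrt(2)/5 + 11809/30.

-72*sqrt(3)/5 + 32*sqrt(2)/5 + 11809/30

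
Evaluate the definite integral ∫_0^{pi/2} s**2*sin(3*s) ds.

Integrate by parts twice (u = s^2, dv = sin(3*s) ds).
An antiderivative is F(s) = -s**2*cos(3*s)/3 + 2*s*sin(3*s)/9 + 2*cos(3*s)/27.
Then F(pi/2) - F(0) = (-pi/9) - (2/27) = -pi/9 - 2/27.

-pi/9 - 2/27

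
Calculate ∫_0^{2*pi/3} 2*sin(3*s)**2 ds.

2*pi/3

Use the identity sin^2(3*s) = (1 - cos(6*s))/2.
An antiderivative is F(s) = s - sin(6*s)/6.
Then F(2*pi/3) - F(0) = (2*pi/3) - (0) = 2*pi/3.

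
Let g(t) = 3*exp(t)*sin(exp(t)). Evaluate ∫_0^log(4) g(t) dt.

3*cos(1) - 3*cos(4)

Let u = exp(t), so du = exp(t) dt. When t = 0, u = 1; when t = log(4), u = 4.
The integral becomes 3·∫ sin(u) du from 1 to 4, with antiderivative -3*cos(u).
Back in t: F(t) = -3*cos(exp(t)).
Then F(log(4)) - F(0) = (-3*cos(4)) - (-3*cos(1)) = 3*cos(1) - 3*cos(4).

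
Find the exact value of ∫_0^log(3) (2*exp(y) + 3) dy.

log(27) + 4

An antiderivative is F(y) = 3*y + 2*exp(y).
Then F(log(3)) - F(0) = (3*log(3) + 6) - (2) = log(27) + 4.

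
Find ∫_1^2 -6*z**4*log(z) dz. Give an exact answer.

Integrate by parts once (u = ln z, dv = -6*z**4 dz).
An antiderivative is F(z) = -6*z**5*(5*log(z) - 1)/25.
Then F(2) - F(1) = (192/25 - 192*log(2)/5) - (6/25) = 186/25 - 192*log(2)/5.

186/25 - 192*log(2)/5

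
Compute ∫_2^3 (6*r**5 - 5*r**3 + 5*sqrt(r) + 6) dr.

-20*sqrt(2)/3 + 10*sqrt(3) + 2359/4

By the power rule, an antiderivative is F(r) = r**6 - 5*r**4/4 + 10*r**(3/2)/3 + 6*r.
Then F(3) - F(2) = (10*sqrt(3) + 2583/4) - (20*sqrt(2)/3 + 56) = -20*sqrt(2)/3 + 10*sqrt(3) + 2359/4.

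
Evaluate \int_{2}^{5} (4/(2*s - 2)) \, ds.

An antiderivative is F(s) = 2*log(2*s - 2).
Then F(5) - F(2) = (log(64)) - (log(4)) = log(16).

log(16)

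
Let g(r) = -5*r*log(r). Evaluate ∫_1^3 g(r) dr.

Integrate by parts once (u = ln r, dv = -5*r dr).
An antiderivative is F(r) = -5*r**2*(2*log(r) - 1)/4.
Then F(3) - F(1) = (45/4 - 45*log(3)/2) - (5/4) = 10 - 45*log(3)/2.

10 - 45*log(3)/2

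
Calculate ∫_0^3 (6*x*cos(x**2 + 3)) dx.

3*sin(12) - 3*sin(3)

Let u = x**2 + 3, so du = 2*x dx. When x = 0, u = 3; when x = 3, u = 12.
The integral becomes 3·∫ cos(u) du from 3 to 12, with antiderivative 3*sin(u).
Back in x: F(x) = 3*sin(x**2 + 3).
Then F(3) - F(0) = (3*sin(12)) - (3*sin(3)) = 3*sin(12) - 3*sin(3).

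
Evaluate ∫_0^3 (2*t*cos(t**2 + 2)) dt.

sin(11) - sin(2)

Let u = t**2 + 2, so du = 2*t dt. When t = 0, u = 2; when t = 3, u = 11.
The integral becomes ∫ cos(u) du from 2 to 11, with antiderivative sin(u).
Back in t: F(t) = sin(t**2 + 2).
Then F(3) - F(0) = (sin(11)) - (sin(2)) = sin(11) - sin(2).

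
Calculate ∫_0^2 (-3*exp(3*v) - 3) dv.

-exp(6) - 5

An antiderivative is F(v) = -exp(3*v) - 3*v.
Then F(2) - F(0) = (-exp(6) - 6) - (-1) = -exp(6) - 5.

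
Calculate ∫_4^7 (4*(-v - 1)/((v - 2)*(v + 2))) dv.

-3*log(5) - log(3) + 4*log(2)

Factor the denominator: v**2 - 4 = (v + 2)(v - 2).
Partial fractions: 4*(-v - 1)/((v - 2)*(v + 2)) = -1/(v + 2) - 3/(v - 2).
An antiderivative is F(v) = -3*log(v - 2) - log(v + 2).
Then F(7) - F(4) = (-3*log(5) - 2*log(3)) - (-log(48)) = -3*log(5) - log(3) + 4*log(2).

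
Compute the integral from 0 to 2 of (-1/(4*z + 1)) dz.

-log(3)/2

An antiderivative is F(z) = -log(4*z + 1)/4.
Then F(2) - F(0) = (-log(3)/2) - (0) = -log(3)/2.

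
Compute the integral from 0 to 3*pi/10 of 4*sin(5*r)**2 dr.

Use the identity sin^2(5*r) = (1 - cos(10*r))/2.
An antiderivative is F(r) = 2*r - sin(10*r)/5.
Then F(3*pi/10) - F(0) = (3*pi/5) - (0) = 3*pi/5.

3*pi/5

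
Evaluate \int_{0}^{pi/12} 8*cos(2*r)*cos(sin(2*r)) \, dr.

Let u = sin(2*r), so du = 2*cos(2*r) dr. When r = 0, u = 0; when r = pi/12, u = 1/2.
The integral becomes 4·∫ cos(u) du from 0 to 1/2, with antiderivative 4*sin(u).
Back in r: F(r) = 4*sin(sin(2*r)).
Then F(pi/12) - F(0) = (4*sin(1/2)) - (0) = 4*sin(1/2).

4*sin(1/2)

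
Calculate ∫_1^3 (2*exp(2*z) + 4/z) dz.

-exp(2) + log(81) + exp(6)

An antiderivative is F(z) = exp(2*z) + 4*log(z).
Then F(3) - F(1) = (log(81) + exp(6)) - (exp(2)) = -exp(2) + log(81) + exp(6).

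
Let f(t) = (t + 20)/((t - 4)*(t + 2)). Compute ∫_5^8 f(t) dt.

Factor the denominator: t**2 - 2*t - 8 = (t + 2)(t - 4).
Partial fractions: (t + 20)/((t - 4)*(t + 2)) = -3/(t + 2) + 4/(t - 4).
An antiderivative is F(t) = 4*log(t - 4) - 3*log(t + 2).
Then F(8) - F(5) = (-3*log(5) + 5*log(2)) - (-3*log(7)) = -3*log(5) + 5*log(2) + 3*log(7).

-3*log(5) + 5*log(2) + 3*log(7)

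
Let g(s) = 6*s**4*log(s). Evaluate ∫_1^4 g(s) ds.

-6138/25 + 12288*log(2)/5

Integrate by parts once (u = ln s, dv = 6*s**4 ds).
An antiderivative is F(s) = 6*s**5*(5*log(s) - 1)/25.
Then F(4) - F(1) = (-6144/25 + 12288*log(2)/5) - (-6/25) = -6138/25 + 12288*log(2)/5.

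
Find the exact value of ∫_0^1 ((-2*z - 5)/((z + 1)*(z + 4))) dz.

log(2/5)

Factor the denominator: z**2 + 5*z + 4 = (z + 4)(z + 1).
Partial fractions: (-2*z - 5)/((z + 1)*(z + 4)) = -1/(z + 4) - 1/(z + 1).
An antiderivative is F(z) = -log(z + 1) - log(z + 4).
Then F(1) - F(0) = (-log(10)) - (-log(4)) = log(2/5).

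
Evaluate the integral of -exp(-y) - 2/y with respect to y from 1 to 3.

-2*log(3) - exp(-1) + exp(-3)

An antiderivative is F(y) = -2*log(y) + exp(-y).
Then F(3) - F(1) = (-2*log(3) + exp(-3)) - (exp(-1)) = -2*log(3) - exp(-1) + exp(-3).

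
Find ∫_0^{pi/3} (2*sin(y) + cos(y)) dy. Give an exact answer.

An antiderivative is F(y) = sin(y) - 2*cos(y).
Then F(pi/3) - F(0) = (-1 + sqrt(3)/2) - (-2) = sqrt(3)/2 + 1.

sqrt(3)/2 + 1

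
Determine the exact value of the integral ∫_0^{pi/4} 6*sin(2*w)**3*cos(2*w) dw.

Let u = sin(2*w), so du = 2*cos(2*w) dw. When w = 0, u = 0; when w = pi/4, u = 1.
The integral becomes 3·∫ u**3 du from 0 to 1, with antiderivative 3*u**4/4.
Back in w: F(w) = 3*sin(2*w)**4/4.
Then F(pi/4) - F(0) = (3/4) - (0) = 3/4.

3/4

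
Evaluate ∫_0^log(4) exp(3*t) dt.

Let u = exp(t), so du = exp(t) dt. When t = 0, u = 1; when t = log(4), u = 4.
The integral becomes ∫ u**2 du from 1 to 4, with antiderivative u**3/3.
Back in t: F(t) = exp(3*t)/3.
Then F(log(4)) - F(0) = (64/3) - (1/3) = 21.

21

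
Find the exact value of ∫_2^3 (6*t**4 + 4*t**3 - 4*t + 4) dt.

By the power rule, an antiderivative is F(t) = 6*t**5/5 + t**4 - 2*t**2 + 4*t.
Then F(3) - F(2) = (1833/5) - (272/5) = 1561/5.

1561/5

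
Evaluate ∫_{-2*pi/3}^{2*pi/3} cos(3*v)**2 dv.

Use the identity cos^2(3*v) = (1 + cos(6*v))/2.
An antiderivative is F(v) = v/2 + sin(6*v)/12.
Then F(2*pi/3) - F(-2*pi/3) = (pi/3) - (-pi/3) = 2*pi/3.

2*pi/3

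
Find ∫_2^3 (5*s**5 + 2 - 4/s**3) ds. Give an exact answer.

By the power rule, an antiderivative is F(s) = 5*s**6/6 + 2*s + 2/s**2.
Then F(3) - F(2) = (11047/18) - (347/6) = 5003/9.

5003/9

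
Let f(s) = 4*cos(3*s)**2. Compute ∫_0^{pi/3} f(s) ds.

Use the identity cos^2(3*s) = (1 + cos(6*s))/2.
An antiderivative is F(s) = 2*s + sin(6*s)/3.
Then F(pi/3) - F(0) = (2*pi/3) - (0) = 2*pi/3.

2*pi/3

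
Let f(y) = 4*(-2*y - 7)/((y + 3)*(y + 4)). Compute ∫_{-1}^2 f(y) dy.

-4*log(5)

Factor the denominator: y**2 + 7*y + 12 = (y + 4)(y + 3).
Partial fractions: 4*(-2*y - 7)/((y + 3)*(y + 4)) = -4/(y + 4) - 4/(y + 3).
An antiderivative is F(y) = -4*log(y + 3) - 4*log(y + 4).
Then F(2) - F(-1) = (-4*log(5) - 4*log(3) - 4*log(2)) - (-4*log(3) - 4*log(2)) = -4*log(5).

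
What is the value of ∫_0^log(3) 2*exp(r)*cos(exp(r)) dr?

Let u = exp(r), so du = exp(r) dr. When r = 0, u = 1; when r = log(3), u = 3.
The integral becomes 2·∫ cos(u) du from 1 to 3, with antiderivative 2*sin(u).
Back in r: F(r) = 2*sin(exp(r)).
Then F(log(3)) - F(0) = (2*sin(3)) - (2*sin(1)) = -2*sin(1) + 2*sin(3).

-2*sin(1) + 2*sin(3)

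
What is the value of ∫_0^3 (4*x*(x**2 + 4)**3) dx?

28305/2

Let u = x**2 + 4, so du = 2*x dx. When x = 0, u = 4; when x = 3, u = 13.
The integral becomes 2·∫ u**3 du from 4 to 13, with antiderivative u**4/2.
Back in x: F(x) = (x**2 + 4)**4/2.
Then F(3) - F(0) = (28561/2) - (128) = 28305/2.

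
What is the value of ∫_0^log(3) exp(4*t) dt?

Let u = exp(t), so du = exp(t) dt. When t = 0, u = 1; when t = log(3), u = 3.
The integral becomes ∫ u**3 du from 1 to 3, with antiderivative u**4/4.
Back in t: F(t) = exp(4*t)/4.
Then F(log(3)) - F(0) = (81/4) - (1/4) = 20.

20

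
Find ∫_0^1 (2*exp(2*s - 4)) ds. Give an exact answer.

-(1 - exp(2))*exp(-4)

Let u = 2*s - 4, so du = 2 ds. When s = 0, u = -4; when s = 1, u = -2.
The integral becomes ∫ exp(u) du from -4 to -2, with antiderivative exp(u).
Back in s: F(s) = exp(2*s - 4).
Then F(1) - F(0) = (exp(-2)) - (exp(-4)) = -(1 - exp(2))*exp(-4).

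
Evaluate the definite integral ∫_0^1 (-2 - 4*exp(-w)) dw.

-6 + 4*exp(-1)

An antiderivative is F(w) = -2*w + 4*exp(-w).
Then F(1) - F(0) = (-2 + 4*exp(-1)) - (4) = -6 + 4*exp(-1).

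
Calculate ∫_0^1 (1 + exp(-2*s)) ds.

3/2 - exp(-2)/2

An antiderivative is F(s) = s - exp(-2*s)/2.
Then F(1) - F(0) = (1 - exp(-2)/2) - (-1/2) = 3/2 - exp(-2)/2.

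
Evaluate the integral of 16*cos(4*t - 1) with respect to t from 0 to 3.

4*sin(11) + 4*sin(1)

Let u = 4*t - 1, so du = 4 dt. When t = 0, u = -1; when t = 3, u = 11.
The integral becomes 4·∫ cos(u) du from -1 to 11, with antiderivative 4*sin(u).
Back in t: F(t) = 4*sin(4*t - 1).
Then F(3) - F(0) = (4*sin(11)) - (-4*sin(1)) = 4*sin(11) + 4*sin(1).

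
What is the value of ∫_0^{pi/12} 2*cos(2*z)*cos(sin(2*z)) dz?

Let u = sin(2*z), so du = 2*cos(2*z) dz. When z = 0, u = 0; when z = pi/12, u = 1/2.
The integral becomes ∫ cos(u) du from 0 to 1/2, with antiderivative sin(u).
Back in z: F(z) = sin(sin(2*z)).
Then F(pi/12) - F(0) = (sin(1/2)) - (0) = sin(1/2).

sin(1/2)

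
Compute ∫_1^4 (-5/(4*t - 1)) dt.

-5*log(5)/4

An antiderivative is F(t) = -5*log(4*t - 1)/4.
Then F(4) - F(1) = (-5*log(15)/4) - (-5*log(3)/4) = -5*log(5)/4.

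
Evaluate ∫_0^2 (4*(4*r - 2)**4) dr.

7808/5

Let u = 4*r - 2, so du = 4 dr. When r = 0, u = -2; when r = 2, u = 6.
The integral becomes ∫ u**4 du from -2 to 6, with antiderivative u**5/5.
Back in r: F(r) = (4*r - 2)**5/5.
Then F(2) - F(0) = (7776/5) - (-32/5) = 7808/5.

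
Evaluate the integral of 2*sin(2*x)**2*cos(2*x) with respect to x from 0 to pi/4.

Let u = sin(2*x), so du = 2*cos(2*x) dx. When x = 0, u = 0; when x = pi/4, u = 1.
The integral becomes ∫ u**2 du from 0 to 1, with antiderivative u**3/3.
Back in x: F(x) = sin(2*x)**3/3.
Then F(pi/4) - F(0) = (1/3) - (0) = 1/3.

1/3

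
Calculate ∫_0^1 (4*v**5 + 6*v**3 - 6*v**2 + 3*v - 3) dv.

By the power rule, an antiderivative is F(v) = 2*v**6/3 + 3*v**4/2 - 2*v**3 + 3*v**2/2 - 3*v.
Then F(1) - F(0) = (-4/3) - (0) = -4/3.

-4/3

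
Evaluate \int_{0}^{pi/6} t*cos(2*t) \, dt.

-1/8 + sqrt(3)*pi/24

Integrate by parts once (u = t, dv = cos(2*t) dt).
An antiderivative is F(t) = t*sin(2*t)/2 + cos(2*t)/4.
Then F(pi/6) - F(0) = (1/8 + sqrt(3)*pi/24) - (1/4) = -1/8 + sqrt(3)*pi/24.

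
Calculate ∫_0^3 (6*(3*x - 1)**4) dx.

65538/5

Let u = 3*x - 1, so du = 3 dx. When x = 0, u = -1; when x = 3, u = 8.
The integral becomes 2·∫ u**4 du from -1 to 8, with antiderivative 2*u**5/5.
Back in x: F(x) = 2*(3*x - 1)**5/5.
Then F(3) - F(0) = (65536/5) - (-2/5) = 65538/5.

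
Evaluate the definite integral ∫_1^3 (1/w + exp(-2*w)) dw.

-exp(-6)/2 + exp(-2)/2 + log(3)

An antiderivative is F(w) = log(w) - exp(-2*w)/2.
Then F(3) - F(1) = (-exp(-6)/2 + log(3)) - (-exp(-2)/2) = -exp(-6)/2 + exp(-2)/2 + log(3).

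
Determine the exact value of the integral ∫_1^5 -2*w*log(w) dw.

Integrate by parts once (u = ln w, dv = -2*w dw).
An antiderivative is F(w) = -w**2*(2*log(w) - 1)/2.
Then F(5) - F(1) = (25/2 - 25*log(5)) - (1/2) = 12 - 25*log(5).

12 - 25*log(5)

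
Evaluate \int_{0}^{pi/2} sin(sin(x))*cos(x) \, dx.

1 - cos(1)

Let u = sin(x), so du = cos(x) dx. When x = 0, u = 0; when x = pi/2, u = 1.
The integral becomes ∫ sin(u) du from 0 to 1, with antiderivative -cos(u).
Back in x: F(x) = -cos(sin(x)).
Then F(pi/2) - F(0) = (-cos(1)) - (-1) = 1 - cos(1).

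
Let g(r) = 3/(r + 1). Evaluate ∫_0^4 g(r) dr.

3*log(5)

An antiderivative is F(r) = 3*log(r + 1).
Then F(4) - F(0) = (3*log(5)) - (0) = 3*log(5).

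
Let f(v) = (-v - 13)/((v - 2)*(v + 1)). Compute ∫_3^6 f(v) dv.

-18*log(2) + 4*log(7)

Factor the denominator: v**2 - v - 2 = (v + 1)(v - 2).
Partial fractions: (-v - 13)/((v - 2)*(v + 1)) = 4/(v + 1) - 5/(v - 2).
An antiderivative is F(v) = -5*log(v - 2) + 4*log(v + 1).
Then F(6) - F(3) = (-10*log(2) + 4*log(7)) - (8*log(2)) = -18*log(2) + 4*log(7).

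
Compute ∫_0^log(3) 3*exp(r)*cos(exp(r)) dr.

Let u = exp(r), so du = exp(r) dr. When r = 0, u = 1; when r = log(3), u = 3.
The integral becomes 3·∫ cos(u) du from 1 to 3, with antiderivative 3*sin(u).
Back in r: F(r) = 3*sin(exp(r)).
Then F(log(3)) - F(0) = (3*sin(3)) - (3*sin(1)) = -3*sin(1) + 3*sin(3).

-3*sin(1) + 3*sin(3)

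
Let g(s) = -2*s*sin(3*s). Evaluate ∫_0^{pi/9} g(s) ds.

-sqrt(3)/9 + pi/27

Integrate by parts once (u = s, dv = -2*sin(3*s) ds).
An antiderivative is F(s) = 2*s*cos(3*s)/3 - 2*sin(3*s)/9.
Then F(pi/9) - F(0) = (-sqrt(3)/9 + pi/27) - (0) = -sqrt(3)/9 + pi/27.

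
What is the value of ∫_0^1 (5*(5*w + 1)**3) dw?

Let u = 5*w + 1, so du = 5 dw. When w = 0, u = 1; when w = 1, u = 6.
The integral becomes ∫ u**3 du from 1 to 6, with antiderivative u**4/4.
Back in w: F(w) = (5*w + 1)**4/4.
Then F(1) - F(0) = (324) - (1/4) = 1295/4.

1295/4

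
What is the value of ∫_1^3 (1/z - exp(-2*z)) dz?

-exp(-2)/2 + exp(-6)/2 + log(3)

An antiderivative is F(z) = log(z) + exp(-2*z)/2.
Then F(3) - F(1) = (exp(-6)/2 + log(3)) - (exp(-2)/2) = -exp(-2)/2 + exp(-6)/2 + log(3).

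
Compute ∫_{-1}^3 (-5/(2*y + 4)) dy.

An antiderivative is F(y) = -5*log(2*y + 4)/2.
Then F(3) - F(-1) = (-5*log(10)/2) - (-5*log(2)/2) = -5*log(5)/2.

-5*log(5)/2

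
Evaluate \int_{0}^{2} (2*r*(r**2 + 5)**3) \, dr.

Let u = r**2 + 5, so du = 2*r dr. When r = 0, u = 5; when r = 2, u = 9.
The integral becomes ∫ u**3 du from 5 to 9, with antiderivative u**4/4.
Back in r: F(r) = (r**2 + 5)**4/4.
Then F(2) - F(0) = (6561/4) - (625/4) = 1484.

1484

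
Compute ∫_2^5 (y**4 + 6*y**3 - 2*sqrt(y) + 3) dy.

-20*sqrt(5)/3 + 8*sqrt(2)/3 + 15411/10

By the power rule, an antiderivative is F(y) = y**5/5 + 3*y**4/2 - 4*y**(3/2)/3 + 3*y.
Then F(5) - F(2) = (3155/2 - 20*sqrt(5)/3) - (182/5 - 8*sqrt(2)/3) = -20*sqrt(5)/3 + 8*sqrt(2)/3 + 15411/10.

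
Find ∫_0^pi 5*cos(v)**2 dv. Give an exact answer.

5*pi/2

Use the identity cos^2(v) = (1 + cos(2*v))/2.
An antiderivative is F(v) = 5*v/2 + 5*sin(2*v)/4.
Then F(pi) - F(0) = (5*pi/2) - (0) = 5*pi/2.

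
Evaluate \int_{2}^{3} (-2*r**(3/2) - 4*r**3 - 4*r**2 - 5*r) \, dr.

-617/6 - 36*sqrt(3)/5 + 16*sqrt(2)/5

By the power rule, an antiderivative is F(r) = -4*r**(5/2)/5 - r**4 - 4*r**3/3 - 5*r**2/2.
Then F(3) - F(2) = (-279/2 - 36*sqrt(3)/5) - (-110/3 - 16*sqrt(2)/5) = -617/6 - 36*sqrt(3)/5 + 16*sqrt(2)/5.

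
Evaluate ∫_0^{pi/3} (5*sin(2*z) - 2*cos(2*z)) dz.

15/4 - sqrt(3)/2

An antiderivative is F(z) = -sin(2*z) - 5*cos(2*z)/2.
Then F(pi/3) - F(0) = (5/4 - sqrt(3)/2) - (-5/2) = 15/4 - sqrt(3)/2.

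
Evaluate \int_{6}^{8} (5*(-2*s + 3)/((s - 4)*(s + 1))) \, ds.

Factor the denominator: s**2 - 3*s - 4 = (s + 1)(s - 4).
Partial fractions: 5*(-2*s + 3)/((s - 4)*(s + 1)) = -5/(s + 1) - 5/(s - 4).
An antiderivative is F(s) = -5*log(s - 4) - 5*log(s + 1).
Then F(8) - F(6) = (-10*log(3) - 10*log(2)) - (-5*log(7) - 5*log(2)) = -10*log(3) - 5*log(2) + 5*log(7).

-10*log(3) - 5*log(2) + 5*log(7)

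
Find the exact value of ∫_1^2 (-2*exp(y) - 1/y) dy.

An antiderivative is F(y) = -2*exp(y) - log(y).
Then F(2) - F(1) = (-2*exp(2) - log(2)) - (-2*exp(1)) = -2*exp(2) - log(2) + 2*exp(1).

-2*exp(2) - log(2) + 2*exp(1)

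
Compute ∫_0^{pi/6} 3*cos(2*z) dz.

An antiderivative is F(z) = 3*sin(2*z)/2.
Then F(pi/6) - F(0) = (3*sqrt(3)/4) - (0) = 3*sqrt(3)/4.

3*sqrt(3)/4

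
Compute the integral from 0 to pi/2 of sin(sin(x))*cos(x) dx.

Let u = sin(x), so du = cos(x) dx. When x = 0, u = 0; when x = pi/2, u = 1.
The integral becomes ∫ sin(u) du from 0 to 1, with antiderivative -cos(u).
Back in x: F(x) = -cos(sin(x)).
Then F(pi/2) - F(0) = (-cos(1)) - (-1) = 1 - cos(1).

1 - cos(1)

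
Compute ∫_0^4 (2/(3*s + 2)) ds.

An antiderivative is F(s) = 2*log(3*s + 2)/3.
Then F(4) - F(0) = (2*log(14)/3) - (2*log(2)/3) = 2*log(7)/3.

2*log(7)/3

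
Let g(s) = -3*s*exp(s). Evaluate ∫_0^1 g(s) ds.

Integrate by parts once (u = s, dv = -3*exp(s) ds).
An antiderivative is F(s) = (-3*s + 3)*exp(s).
Then F(1) - F(0) = (0) - (3) = -3.

-3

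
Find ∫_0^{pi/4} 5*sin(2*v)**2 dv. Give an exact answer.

5*pi/8

Use the identity sin^2(2*v) = (1 - cos(4*v))/2.
An antiderivative is F(v) = 5*v/2 - 5*sin(4*v)/8.
Then F(pi/4) - F(0) = (5*pi/8) - (0) = 5*pi/8.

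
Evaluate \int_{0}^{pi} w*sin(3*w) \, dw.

pi/3

Integrate by parts once (u = w, dv = sin(3*w) dw).
An antiderivative is F(w) = -w*cos(3*w)/3 + sin(3*w)/9.
Then F(pi) - F(0) = (pi/3) - (0) = pi/3.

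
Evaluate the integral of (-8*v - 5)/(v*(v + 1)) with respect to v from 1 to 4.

Factor the denominator: v**2 + v = (v + 1)v.
Partial fractions: (-8*v - 5)/(v*(v + 1)) = -3/(v + 1) - 5/v.
An antiderivative is F(v) = -5*log(v) - 3*log(v + 1).
Then F(4) - F(1) = (-10*log(2) - 3*log(5)) - (-log(8)) = -7*log(2) - 3*log(5).

-7*log(2) - 3*log(5)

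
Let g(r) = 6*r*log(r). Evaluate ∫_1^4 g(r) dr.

-45/2 + 96*log(2)

Integrate by parts once (u = ln r, dv = 6*r dr).
An antiderivative is F(r) = 3*r**2*(2*log(r) - 1)/2.
Then F(4) - F(1) = (-24 + 96*log(2)) - (-3/2) = -45/2 + 96*log(2).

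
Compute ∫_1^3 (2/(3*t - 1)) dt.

An antiderivative is F(t) = 2*log(3*t - 1)/3.
Then F(3) - F(1) = (log(4)) - (2*log(2)/3) = 4*log(2)/3.

4*log(2)/3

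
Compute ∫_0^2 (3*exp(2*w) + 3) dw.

9/2 + 3*exp(4)/2

An antiderivative is F(w) = 3*exp(2*w)/2 + 3*w.
Then F(2) - F(0) = (6 + 3*exp(4)/2) - (3/2) = 9/2 + 3*exp(4)/2.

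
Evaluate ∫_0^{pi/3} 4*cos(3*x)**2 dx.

2*pi/3

Use the identity cos^2(3*x) = (1 + cos(6*x))/2.
An antiderivative is F(x) = 2*x + sin(6*x)/3.
Then F(pi/3) - F(0) = (2*pi/3) - (0) = 2*pi/3.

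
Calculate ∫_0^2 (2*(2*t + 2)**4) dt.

Let u = 2*t + 2, so du = 2 dt. When t = 0, u = 2; when t = 2, u = 6.
The integral becomes ∫ u**4 du from 2 to 6, with antiderivative u**5/5.
Back in t: F(t) = (2*t + 2)**5/5.
Then F(2) - F(0) = (7776/5) - (32/5) = 7744/5.

7744/5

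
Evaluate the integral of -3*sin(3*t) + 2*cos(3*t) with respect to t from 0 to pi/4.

-1 - sqrt(2)/6

An antiderivative is F(t) = 2*sin(3*t)/3 + cos(3*t).
Then F(pi/4) - F(0) = (-sqrt(2)/6) - (1) = -1 - sqrt(2)/6.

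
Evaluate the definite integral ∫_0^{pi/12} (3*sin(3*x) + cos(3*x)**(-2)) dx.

An antiderivative is F(x) = -cos(3*x) + tan(3*x)/3.
Then F(pi/12) - F(0) = (1/3 - sqrt(2)/2) - (-1) = 4/3 - sqrt(2)/2.

4/3 - sqrt(2)/2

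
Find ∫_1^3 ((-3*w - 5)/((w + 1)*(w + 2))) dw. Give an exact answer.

log(3/20)

Factor the denominator: w**2 + 3*w + 2 = (w + 2)(w + 1).
Partial fractions: (-3*w - 5)/((w + 1)*(w + 2)) = -1/(w + 2) - 2/(w + 1).
An antiderivative is F(w) = -2*log(w + 1) - log(w + 2).
Then F(3) - F(1) = (-log(80)) - (-log(12)) = log(3/20).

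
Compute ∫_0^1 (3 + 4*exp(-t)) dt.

7 - 4*exp(-1)

An antiderivative is F(t) = 3*t - 4*exp(-t).
Then F(1) - F(0) = (3 - 4*exp(-1)) - (-4) = 7 - 4*exp(-1).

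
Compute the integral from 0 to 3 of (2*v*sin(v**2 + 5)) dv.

-cos(14) + cos(5)

Let u = v**2 + 5, so du = 2*v dv. When v = 0, u = 5; when v = 3, u = 14.
The integral becomes ∫ sin(u) du from 5 to 14, with antiderivative -cos(u).
Back in v: F(v) = -cos(v**2 + 5).
Then F(3) - F(0) = (-cos(14)) - (-cos(5)) = -cos(14) + cos(5).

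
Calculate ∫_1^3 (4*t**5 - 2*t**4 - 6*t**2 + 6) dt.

By the power rule, an antiderivative is F(t) = 2*t**6/3 - 2*t**5/5 - 2*t**3 + 6*t.
Then F(3) - F(1) = (1764/5) - (64/15) = 5228/15.

5228/15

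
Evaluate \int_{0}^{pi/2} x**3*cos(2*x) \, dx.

3/4 - 3*pi**2/16

Integrate by parts 3 times (u = x^3, dv = cos(2*x) dx).
An antiderivative is F(x) = x**3*sin(2*x)/2 + 3*x**2*cos(2*x)/4 - 3*x*sin(2*x)/4 - 3*cos(2*x)/8.
Then F(pi/2) - F(0) = (3/8 - 3*pi**2/16) - (-3/8) = 3/4 - 3*pi**2/16.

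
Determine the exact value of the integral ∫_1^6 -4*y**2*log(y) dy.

Integrate by parts once (u = ln y, dv = -4*y**2 dy).
An antiderivative is F(y) = -4*y**3*(3*log(y) - 1)/9.
Then F(6) - F(1) = (-288*log(3) - 288*log(2) + 96) - (4/9) = -288*log(3) - 288*log(2) + 860/9.

-288*log(3) - 288*log(2) + 860/9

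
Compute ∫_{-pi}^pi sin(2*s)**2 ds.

pi

Use the identity sin^2(2*s) = (1 - cos(4*s))/2.
An antiderivative is F(s) = s/2 - sin(4*s)/8.
Then F(pi) - F(-pi) = (pi/2) - (-pi/2) = pi.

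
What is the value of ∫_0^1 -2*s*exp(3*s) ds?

Integrate by parts once (u = s, dv = -2*exp(3*s) ds).
An antiderivative is F(s) = (-6*s + 2)*exp(3*s)/9.
Then F(1) - F(0) = (-4*exp(3)/9) - (2/9) = -4*exp(3)/9 - 2/9.

-4*exp(3)/9 - 2/9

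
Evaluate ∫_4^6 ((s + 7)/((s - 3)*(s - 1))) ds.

-4*log(5) + 9*log(3)

Factor the denominator: s**2 - 4*s + 3 = (s - 1)(s - 3).
Partial fractions: (s + 7)/((s - 3)*(s - 1)) = -4/(s - 1) + 5/(s - 3).
An antiderivative is F(s) = 5*log(s - 3) - 4*log(s - 1).
Then F(6) - F(4) = (-4*log(5) + 5*log(3)) - (-log(81)) = -4*log(5) + 9*log(3).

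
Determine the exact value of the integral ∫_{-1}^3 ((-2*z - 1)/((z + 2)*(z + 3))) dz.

Factor the denominator: z**2 + 5*z + 6 = (z + 3)(z + 2).
Partial fractions: (-2*z - 1)/((z + 2)*(z + 3)) = -5/(z + 3) + 3/(z + 2).
An antiderivative is F(z) = 3*log(z + 2) - 5*log(z + 3).
Then F(3) - F(-1) = (-5*log(3) - 5*log(2) + 3*log(5)) - (-log(32)) = -5*log(3) + 3*log(5).

-5*log(3) + 3*log(5)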